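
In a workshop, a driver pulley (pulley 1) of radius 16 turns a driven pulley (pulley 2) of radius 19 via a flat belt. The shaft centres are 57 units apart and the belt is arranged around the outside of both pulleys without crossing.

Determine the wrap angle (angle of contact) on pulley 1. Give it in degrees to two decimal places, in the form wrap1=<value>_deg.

wrap1=173.97_deg

open belt: β = asin((r2−r1)/C) = asin(3/57) = 3.0170°
wrap1 = π − 2β = 173.9661°
wrap2 = π + 2β = 186.0339°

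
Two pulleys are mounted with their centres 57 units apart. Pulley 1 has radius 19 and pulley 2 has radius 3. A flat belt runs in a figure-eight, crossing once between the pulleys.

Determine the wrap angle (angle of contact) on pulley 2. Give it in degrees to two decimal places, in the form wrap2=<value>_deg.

crossed belt: β = asin((r1+r2)/C) = asin(22/57) = 22.7037°
wrap1 = wrap2 = π + 2β = 225.4073°

wrap2=225.41_deg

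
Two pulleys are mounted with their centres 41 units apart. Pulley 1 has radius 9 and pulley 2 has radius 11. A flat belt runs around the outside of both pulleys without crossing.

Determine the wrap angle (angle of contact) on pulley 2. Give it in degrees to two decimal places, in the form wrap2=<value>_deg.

open belt: β = asin((r2−r1)/C) = asin(2/41) = 2.7960°
wrap1 = π − 2β = 174.4079°
wrap2 = π + 2β = 185.5921°

wrap2=185.59_deg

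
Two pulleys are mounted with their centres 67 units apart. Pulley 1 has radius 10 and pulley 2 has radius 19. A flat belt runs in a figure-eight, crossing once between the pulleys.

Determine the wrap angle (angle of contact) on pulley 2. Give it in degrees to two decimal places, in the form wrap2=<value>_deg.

crossed belt: β = asin((r1+r2)/C) = asin(29/67) = 25.6477°
wrap1 = wrap2 = π + 2β = 231.2953°

wrap2=231.30_deg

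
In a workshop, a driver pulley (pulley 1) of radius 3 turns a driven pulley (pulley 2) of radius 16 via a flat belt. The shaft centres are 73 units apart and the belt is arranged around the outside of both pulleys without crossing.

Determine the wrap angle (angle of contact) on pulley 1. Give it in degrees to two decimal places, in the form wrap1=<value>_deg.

wrap1=159.48_deg

open belt: β = asin((r2−r1)/C) = asin(13/73) = 10.2581°
wrap1 = π − 2β = 159.4839°
wrap2 = π + 2β = 200.5161°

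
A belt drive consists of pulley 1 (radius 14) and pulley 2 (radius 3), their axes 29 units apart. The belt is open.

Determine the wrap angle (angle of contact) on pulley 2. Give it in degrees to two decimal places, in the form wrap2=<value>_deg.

wrap2=135.42_deg

open belt: β = asin((r2−r1)/C) = asin(-11/29) = -22.2910°
wrap1 = π − 2β = 224.5819°
wrap2 = π + 2β = 135.4181°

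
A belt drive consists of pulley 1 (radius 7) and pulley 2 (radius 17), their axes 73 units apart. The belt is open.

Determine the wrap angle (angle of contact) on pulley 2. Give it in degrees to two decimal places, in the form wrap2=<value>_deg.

wrap2=195.75_deg

open belt: β = asin((r2−r1)/C) = asin(10/73) = 7.8735°
wrap1 = π − 2β = 164.2530°
wrap2 = π + 2β = 195.7470°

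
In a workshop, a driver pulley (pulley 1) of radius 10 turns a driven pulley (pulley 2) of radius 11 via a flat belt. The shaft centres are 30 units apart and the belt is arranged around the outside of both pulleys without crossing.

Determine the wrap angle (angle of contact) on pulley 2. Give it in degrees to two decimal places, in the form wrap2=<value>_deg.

wrap2=183.82_deg

open belt: β = asin((r2−r1)/C) = asin(1/30) = 1.9102°
wrap1 = π − 2β = 176.1796°
wrap2 = π + 2β = 183.8204°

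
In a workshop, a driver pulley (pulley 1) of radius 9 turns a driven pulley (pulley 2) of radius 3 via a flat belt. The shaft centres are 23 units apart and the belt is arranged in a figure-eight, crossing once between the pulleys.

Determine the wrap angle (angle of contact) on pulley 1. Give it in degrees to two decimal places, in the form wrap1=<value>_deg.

wrap1=242.90_deg

crossed belt: β = asin((r1+r2)/C) = asin(12/23) = 31.4490°
wrap1 = wrap2 = π + 2β = 242.8980°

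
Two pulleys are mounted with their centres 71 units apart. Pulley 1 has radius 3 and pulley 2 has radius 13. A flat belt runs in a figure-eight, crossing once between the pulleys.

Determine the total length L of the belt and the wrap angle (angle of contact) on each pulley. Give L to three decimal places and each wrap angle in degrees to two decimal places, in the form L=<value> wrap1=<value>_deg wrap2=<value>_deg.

crossed belt: β = asin((r1+r2)/C) = asin(16/71) = 13.0236°
wrap1 = wrap2 = π + 2β = 206.0472°
tangent length = C·cosβ = 69.1737
L = (r1+r2)·wrap + 2·C·cosβ = 16·3.5962 + 2·69.1737 = 195.8866

L=195.887 wrap1=206.05_deg wrap2=206.05_deg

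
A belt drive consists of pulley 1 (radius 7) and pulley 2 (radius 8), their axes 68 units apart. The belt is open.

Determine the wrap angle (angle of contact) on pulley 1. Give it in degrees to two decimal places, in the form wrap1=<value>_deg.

wrap1=178.31_deg

open belt: β = asin((r2−r1)/C) = asin(1/68) = 0.8426°
wrap1 = π − 2β = 178.3148°
wrap2 = π + 2β = 181.6852°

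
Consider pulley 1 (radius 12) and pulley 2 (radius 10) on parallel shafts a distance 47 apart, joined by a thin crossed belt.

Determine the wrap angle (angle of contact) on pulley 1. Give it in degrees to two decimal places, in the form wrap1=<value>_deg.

crossed belt: β = asin((r1+r2)/C) = asin(22/47) = 27.9101°
wrap1 = wrap2 = π + 2β = 235.8201°

wrap1=235.82_deg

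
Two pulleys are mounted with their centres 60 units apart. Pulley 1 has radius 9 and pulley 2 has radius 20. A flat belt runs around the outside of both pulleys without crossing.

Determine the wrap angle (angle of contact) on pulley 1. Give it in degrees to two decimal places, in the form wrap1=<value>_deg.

wrap1=158.87_deg

open belt: β = asin((r2−r1)/C) = asin(11/60) = 10.5640°
wrap1 = π − 2β = 158.8720°
wrap2 = π + 2β = 201.1280°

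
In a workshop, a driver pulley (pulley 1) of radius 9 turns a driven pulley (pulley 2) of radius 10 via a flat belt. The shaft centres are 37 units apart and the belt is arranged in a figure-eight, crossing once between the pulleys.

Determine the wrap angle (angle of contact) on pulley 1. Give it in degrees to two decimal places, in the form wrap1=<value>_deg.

wrap1=241.80_deg

crossed belt: β = asin((r1+r2)/C) = asin(19/37) = 30.8981°
wrap1 = wrap2 = π + 2β = 241.7963°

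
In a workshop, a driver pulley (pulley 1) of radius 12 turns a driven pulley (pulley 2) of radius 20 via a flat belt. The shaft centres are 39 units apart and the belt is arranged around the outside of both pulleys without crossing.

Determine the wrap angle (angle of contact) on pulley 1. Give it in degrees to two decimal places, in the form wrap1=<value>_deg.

wrap1=156.33_deg

open belt: β = asin((r2−r1)/C) = asin(8/39) = 11.8370°
wrap1 = π − 2β = 156.3260°
wrap2 = π + 2β = 203.6740°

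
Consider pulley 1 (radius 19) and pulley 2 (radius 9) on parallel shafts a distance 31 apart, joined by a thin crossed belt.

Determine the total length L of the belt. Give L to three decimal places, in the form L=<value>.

L=177.698

crossed belt: β = asin((r1+r2)/C) = asin(28/31) = 64.5854°
wrap1 = wrap2 = π + 2β = 309.1708°
tangent length = C·cosβ = 13.3041
L = (r1+r2)·wrap + 2·C·cosβ = 28·5.3960 + 2·13.3041 = 177.6976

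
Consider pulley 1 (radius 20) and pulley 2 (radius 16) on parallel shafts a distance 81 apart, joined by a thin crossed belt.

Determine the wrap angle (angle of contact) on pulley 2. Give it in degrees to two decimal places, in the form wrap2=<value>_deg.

wrap2=232.78_deg

crossed belt: β = asin((r1+r2)/C) = asin(36/81) = 26.3878°
wrap1 = wrap2 = π + 2β = 232.7756°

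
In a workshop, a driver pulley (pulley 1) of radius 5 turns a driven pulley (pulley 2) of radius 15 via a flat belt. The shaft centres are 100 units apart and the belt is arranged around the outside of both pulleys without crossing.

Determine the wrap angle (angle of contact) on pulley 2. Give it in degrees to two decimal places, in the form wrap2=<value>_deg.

open belt: β = asin((r2−r1)/C) = asin(10/100) = 5.7392°
wrap1 = π − 2β = 168.5217°
wrap2 = π + 2β = 191.4783°

wrap2=191.48_deg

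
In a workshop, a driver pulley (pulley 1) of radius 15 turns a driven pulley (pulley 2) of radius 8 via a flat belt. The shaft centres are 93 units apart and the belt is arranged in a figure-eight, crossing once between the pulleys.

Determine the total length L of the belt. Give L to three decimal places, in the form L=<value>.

L=263.974

crossed belt: β = asin((r1+r2)/C) = asin(23/93) = 14.3185°
wrap1 = wrap2 = π + 2β = 208.6370°
tangent length = C·cosβ = 90.1110
L = (r1+r2)·wrap + 2·C·cosβ = 23·3.6414 + 2·90.1110 = 263.9743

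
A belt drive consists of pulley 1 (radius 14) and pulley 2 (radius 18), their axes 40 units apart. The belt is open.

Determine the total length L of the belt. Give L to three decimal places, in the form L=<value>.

open belt: β = asin((r2−r1)/C) = asin(4/40) = 5.7392°
wrap1 = π − 2β = 168.5217°
wrap2 = π + 2β = 191.4783°
tangent length = C·cosβ = 39.7995
L = r1·wrap1 + r2·wrap2 + 2·C·cosβ = 14·2.9413 + 18·3.3419 + 2·39.7995 = 180.9313

L=180.931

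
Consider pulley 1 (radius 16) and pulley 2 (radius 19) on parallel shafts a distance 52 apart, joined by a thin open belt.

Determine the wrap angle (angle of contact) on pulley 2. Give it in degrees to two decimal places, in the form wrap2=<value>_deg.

wrap2=186.61_deg

open belt: β = asin((r2−r1)/C) = asin(3/52) = 3.3074°
wrap1 = π − 2β = 173.3853°
wrap2 = π + 2β = 186.6147°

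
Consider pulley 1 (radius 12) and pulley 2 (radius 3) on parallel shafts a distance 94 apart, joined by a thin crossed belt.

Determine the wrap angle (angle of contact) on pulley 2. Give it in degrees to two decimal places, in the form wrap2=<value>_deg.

wrap2=198.36_deg

crossed belt: β = asin((r1+r2)/C) = asin(15/94) = 9.1822°
wrap1 = wrap2 = π + 2β = 198.3644°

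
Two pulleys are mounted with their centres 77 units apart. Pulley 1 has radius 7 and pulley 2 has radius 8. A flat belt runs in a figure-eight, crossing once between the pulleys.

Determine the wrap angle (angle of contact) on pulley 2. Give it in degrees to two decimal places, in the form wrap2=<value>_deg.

crossed belt: β = asin((r1+r2)/C) = asin(15/77) = 11.2333°
wrap1 = wrap2 = π + 2β = 202.4667°

wrap2=202.47_deg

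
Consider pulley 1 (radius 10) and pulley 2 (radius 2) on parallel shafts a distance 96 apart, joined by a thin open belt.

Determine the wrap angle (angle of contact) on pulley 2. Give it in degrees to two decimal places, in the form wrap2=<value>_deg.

wrap2=170.44_deg

open belt: β = asin((r2−r1)/C) = asin(-8/96) = -4.7802°
wrap1 = π − 2β = 189.5604°
wrap2 = π + 2β = 170.4396°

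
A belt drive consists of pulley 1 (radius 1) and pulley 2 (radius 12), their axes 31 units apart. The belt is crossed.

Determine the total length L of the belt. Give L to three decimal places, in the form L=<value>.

crossed belt: β = asin((r1+r2)/C) = asin(13/31) = 24.7939°
wrap1 = wrap2 = π + 2β = 229.5877°
tangent length = C·cosβ = 28.1425
L = (r1+r2)·wrap + 2·C·cosβ = 13·4.0071 + 2·28.1425 = 108.3768

L=108.377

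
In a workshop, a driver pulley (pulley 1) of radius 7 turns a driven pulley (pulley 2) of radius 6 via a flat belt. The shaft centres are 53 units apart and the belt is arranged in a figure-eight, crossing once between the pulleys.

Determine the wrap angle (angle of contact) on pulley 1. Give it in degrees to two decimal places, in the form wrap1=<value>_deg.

wrap1=208.40_deg

crossed belt: β = asin((r1+r2)/C) = asin(13/53) = 14.1986°
wrap1 = wrap2 = π + 2β = 208.3971°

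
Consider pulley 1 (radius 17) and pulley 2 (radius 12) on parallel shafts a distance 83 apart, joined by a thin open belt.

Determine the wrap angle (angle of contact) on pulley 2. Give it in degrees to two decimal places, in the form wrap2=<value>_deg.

wrap2=173.09_deg

open belt: β = asin((r2−r1)/C) = asin(-5/83) = -3.4536°
wrap1 = π − 2β = 186.9073°
wrap2 = π + 2β = 173.0927°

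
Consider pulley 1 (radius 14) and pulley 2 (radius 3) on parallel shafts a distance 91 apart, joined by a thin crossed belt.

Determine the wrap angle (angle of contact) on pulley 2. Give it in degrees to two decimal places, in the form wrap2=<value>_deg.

crossed belt: β = asin((r1+r2)/C) = asin(17/91) = 10.7669°
wrap1 = wrap2 = π + 2β = 201.5337°

wrap2=201.53_deg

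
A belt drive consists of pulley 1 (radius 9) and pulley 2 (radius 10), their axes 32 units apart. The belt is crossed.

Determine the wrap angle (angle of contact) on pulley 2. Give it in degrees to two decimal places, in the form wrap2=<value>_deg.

crossed belt: β = asin((r1+r2)/C) = asin(19/32) = 36.4236°
wrap1 = wrap2 = π + 2β = 252.8471°

wrap2=252.85_deg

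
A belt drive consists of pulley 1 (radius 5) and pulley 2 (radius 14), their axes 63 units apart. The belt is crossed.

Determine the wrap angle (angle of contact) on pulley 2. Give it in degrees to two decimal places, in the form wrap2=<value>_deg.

crossed belt: β = asin((r1+r2)/C) = asin(19/63) = 17.5530°
wrap1 = wrap2 = π + 2β = 215.1059°

wrap2=215.11_deg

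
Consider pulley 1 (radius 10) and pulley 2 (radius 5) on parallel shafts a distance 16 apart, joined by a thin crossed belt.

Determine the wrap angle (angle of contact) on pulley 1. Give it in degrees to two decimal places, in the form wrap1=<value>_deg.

crossed belt: β = asin((r1+r2)/C) = asin(15/16) = 69.6359°
wrap1 = wrap2 = π + 2β = 319.2717°

wrap1=319.27_deg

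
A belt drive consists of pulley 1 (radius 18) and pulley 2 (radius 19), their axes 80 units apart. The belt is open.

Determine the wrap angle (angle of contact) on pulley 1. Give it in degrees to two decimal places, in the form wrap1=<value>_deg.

open belt: β = asin((r2−r1)/C) = asin(1/80) = 0.7162°
wrap1 = π − 2β = 178.5676°
wrap2 = π + 2β = 181.4324°

wrap1=178.57_deg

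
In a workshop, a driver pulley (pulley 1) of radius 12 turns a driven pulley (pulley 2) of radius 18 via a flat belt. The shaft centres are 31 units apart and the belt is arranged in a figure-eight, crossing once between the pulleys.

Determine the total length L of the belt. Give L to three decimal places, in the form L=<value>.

crossed belt: β = asin((r1+r2)/C) = asin(30/31) = 75.4074°
wrap1 = wrap2 = π + 2β = 330.8149°
tangent length = C·cosβ = 7.8102
L = (r1+r2)·wrap + 2·C·cosβ = 30·5.7738 + 2·7.8102 = 188.8348

L=188.835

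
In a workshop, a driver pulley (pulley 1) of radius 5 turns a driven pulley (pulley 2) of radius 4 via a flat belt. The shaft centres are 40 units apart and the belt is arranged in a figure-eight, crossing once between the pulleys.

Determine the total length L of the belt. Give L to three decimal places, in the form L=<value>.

crossed belt: β = asin((r1+r2)/C) = asin(9/40) = 13.0029°
wrap1 = wrap2 = π + 2β = 206.0058°
tangent length = C·cosβ = 38.9744
L = (r1+r2)·wrap + 2·C·cosβ = 9·3.5955 + 2·38.9744 = 110.3080

L=110.308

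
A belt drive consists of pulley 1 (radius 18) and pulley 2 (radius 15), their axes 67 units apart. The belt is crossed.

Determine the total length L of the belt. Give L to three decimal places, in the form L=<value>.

L=254.282

crossed belt: β = asin((r1+r2)/C) = asin(33/67) = 29.5075°
wrap1 = wrap2 = π + 2β = 239.0150°
tangent length = C·cosβ = 58.3095
L = (r1+r2)·wrap + 2·C·cosβ = 33·4.1716 + 2·58.3095 = 254.2818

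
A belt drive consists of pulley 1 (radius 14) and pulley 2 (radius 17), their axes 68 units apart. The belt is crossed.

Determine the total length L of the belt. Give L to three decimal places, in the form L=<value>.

L=247.783

crossed belt: β = asin((r1+r2)/C) = asin(31/68) = 27.1217°
wrap1 = wrap2 = π + 2β = 234.2434°
tangent length = C·cosβ = 60.5227
L = (r1+r2)·wrap + 2·C·cosβ = 31·4.0883 + 2·60.5227 = 247.7833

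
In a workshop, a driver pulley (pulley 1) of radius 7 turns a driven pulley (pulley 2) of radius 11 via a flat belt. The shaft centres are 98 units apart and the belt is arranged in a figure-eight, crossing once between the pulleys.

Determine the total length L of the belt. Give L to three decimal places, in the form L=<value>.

L=255.864

crossed belt: β = asin((r1+r2)/C) = asin(18/98) = 10.5838°
wrap1 = wrap2 = π + 2β = 201.1676°
tangent length = C·cosβ = 96.3328
L = (r1+r2)·wrap + 2·C·cosβ = 18·3.5110 + 2·96.3328 = 255.8642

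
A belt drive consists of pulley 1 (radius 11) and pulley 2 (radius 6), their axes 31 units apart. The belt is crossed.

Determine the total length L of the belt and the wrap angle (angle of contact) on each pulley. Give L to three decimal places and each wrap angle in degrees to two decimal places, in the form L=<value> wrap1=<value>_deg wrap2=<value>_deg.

crossed belt: β = asin((r1+r2)/C) = asin(17/31) = 33.2564°
wrap1 = wrap2 = π + 2β = 246.5129°
tangent length = C·cosβ = 25.9230
L = (r1+r2)·wrap + 2·C·cosβ = 17·4.3025 + 2·25.9230 = 124.9878

L=124.988 wrap1=246.51_deg wrap2=246.51_deg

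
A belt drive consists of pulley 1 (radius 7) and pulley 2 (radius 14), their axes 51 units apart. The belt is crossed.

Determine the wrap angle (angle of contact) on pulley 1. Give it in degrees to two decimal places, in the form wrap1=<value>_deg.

wrap1=228.63_deg

crossed belt: β = asin((r1+r2)/C) = asin(21/51) = 24.3157°
wrap1 = wrap2 = π + 2β = 228.6315°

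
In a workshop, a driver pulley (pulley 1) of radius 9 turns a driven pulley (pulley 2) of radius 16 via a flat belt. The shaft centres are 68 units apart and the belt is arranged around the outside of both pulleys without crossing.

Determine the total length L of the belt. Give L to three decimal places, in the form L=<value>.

L=215.261

open belt: β = asin((r2−r1)/C) = asin(7/68) = 5.9086°
wrap1 = π − 2β = 168.1829°
wrap2 = π + 2β = 191.8171°
tangent length = C·cosβ = 67.6387
L = r1·wrap1 + r2·wrap2 + 2·C·cosβ = 9·2.9353 + 16·3.3478 + 2·67.6387 = 215.2610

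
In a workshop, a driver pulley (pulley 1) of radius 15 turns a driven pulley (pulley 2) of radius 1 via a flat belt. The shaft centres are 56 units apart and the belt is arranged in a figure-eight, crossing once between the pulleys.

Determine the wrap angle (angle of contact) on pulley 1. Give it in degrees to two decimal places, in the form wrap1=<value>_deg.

crossed belt: β = asin((r1+r2)/C) = asin(16/56) = 16.6015°
wrap1 = wrap2 = π + 2β = 213.2031°

wrap1=213.20_deg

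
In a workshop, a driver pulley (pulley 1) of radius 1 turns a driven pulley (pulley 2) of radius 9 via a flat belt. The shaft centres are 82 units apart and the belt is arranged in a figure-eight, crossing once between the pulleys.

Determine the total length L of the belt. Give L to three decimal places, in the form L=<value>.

L=196.637

crossed belt: β = asin((r1+r2)/C) = asin(10/82) = 7.0047°
wrap1 = wrap2 = π + 2β = 194.0095°
tangent length = C·cosβ = 81.3880
L = (r1+r2)·wrap + 2·C·cosβ = 10·3.3861 + 2·81.3880 = 196.6370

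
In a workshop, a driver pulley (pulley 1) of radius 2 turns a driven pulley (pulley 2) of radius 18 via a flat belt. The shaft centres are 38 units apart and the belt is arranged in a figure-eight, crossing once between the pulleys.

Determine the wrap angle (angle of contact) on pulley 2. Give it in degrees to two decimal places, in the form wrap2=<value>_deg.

crossed belt: β = asin((r1+r2)/C) = asin(20/38) = 31.7569°
wrap1 = wrap2 = π + 2β = 243.5137°

wrap2=243.51_deg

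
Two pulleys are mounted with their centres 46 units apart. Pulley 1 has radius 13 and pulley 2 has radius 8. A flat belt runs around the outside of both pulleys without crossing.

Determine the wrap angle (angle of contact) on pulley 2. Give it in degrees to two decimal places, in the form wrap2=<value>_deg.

open belt: β = asin((r2−r1)/C) = asin(-5/46) = -6.2401°
wrap1 = π − 2β = 192.4803°
wrap2 = π + 2β = 167.5197°

wrap2=167.52_deg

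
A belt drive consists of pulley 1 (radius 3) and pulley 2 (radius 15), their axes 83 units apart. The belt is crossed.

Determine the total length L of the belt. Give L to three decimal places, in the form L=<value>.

crossed belt: β = asin((r1+r2)/C) = asin(18/83) = 12.5251°
wrap1 = wrap2 = π + 2β = 205.0502°
tangent length = C·cosβ = 81.0247
L = (r1+r2)·wrap + 2·C·cosβ = 18·3.5788 + 2·81.0247 = 226.4678

L=226.468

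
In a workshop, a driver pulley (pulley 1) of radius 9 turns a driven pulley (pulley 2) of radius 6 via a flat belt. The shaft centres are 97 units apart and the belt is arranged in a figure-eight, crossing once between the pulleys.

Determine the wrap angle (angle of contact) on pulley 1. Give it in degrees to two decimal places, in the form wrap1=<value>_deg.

wrap1=197.79_deg

crossed belt: β = asin((r1+r2)/C) = asin(15/97) = 8.8959°
wrap1 = wrap2 = π + 2β = 197.7917°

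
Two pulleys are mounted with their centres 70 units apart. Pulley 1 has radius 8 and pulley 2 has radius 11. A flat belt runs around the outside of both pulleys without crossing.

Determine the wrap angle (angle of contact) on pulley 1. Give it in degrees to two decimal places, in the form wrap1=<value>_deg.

open belt: β = asin((r2−r1)/C) = asin(3/70) = 2.4563°
wrap1 = π − 2β = 175.0874°
wrap2 = π + 2β = 184.9126°

wrap1=175.09_deg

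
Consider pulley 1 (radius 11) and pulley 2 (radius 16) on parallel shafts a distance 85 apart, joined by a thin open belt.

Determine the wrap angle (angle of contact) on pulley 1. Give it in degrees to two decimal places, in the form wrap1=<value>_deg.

wrap1=173.26_deg

open belt: β = asin((r2−r1)/C) = asin(5/85) = 3.3723°
wrap1 = π − 2β = 173.2554°
wrap2 = π + 2β = 186.7446°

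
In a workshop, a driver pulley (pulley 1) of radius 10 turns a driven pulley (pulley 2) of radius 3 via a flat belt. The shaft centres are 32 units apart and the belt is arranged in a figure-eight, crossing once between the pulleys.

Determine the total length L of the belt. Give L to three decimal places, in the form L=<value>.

L=110.198

crossed belt: β = asin((r1+r2)/C) = asin(13/32) = 23.9695°
wrap1 = wrap2 = π + 2β = 227.9390°
tangent length = C·cosβ = 29.2404
L = (r1+r2)·wrap + 2·C·cosβ = 13·3.9783 + 2·29.2404 = 110.1985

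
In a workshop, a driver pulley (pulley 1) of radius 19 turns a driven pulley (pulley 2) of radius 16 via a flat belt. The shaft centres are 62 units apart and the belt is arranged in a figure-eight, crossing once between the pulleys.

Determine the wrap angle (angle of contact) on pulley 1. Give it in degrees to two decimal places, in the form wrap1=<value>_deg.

wrap1=248.74_deg

crossed belt: β = asin((r1+r2)/C) = asin(35/62) = 34.3687°
wrap1 = wrap2 = π + 2β = 248.7374°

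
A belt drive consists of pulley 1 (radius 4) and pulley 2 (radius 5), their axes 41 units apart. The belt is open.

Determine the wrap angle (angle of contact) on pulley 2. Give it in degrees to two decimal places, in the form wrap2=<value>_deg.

open belt: β = asin((r2−r1)/C) = asin(1/41) = 1.3976°
wrap1 = π − 2β = 177.2048°
wrap2 = π + 2β = 182.7952°

wrap2=182.80_deg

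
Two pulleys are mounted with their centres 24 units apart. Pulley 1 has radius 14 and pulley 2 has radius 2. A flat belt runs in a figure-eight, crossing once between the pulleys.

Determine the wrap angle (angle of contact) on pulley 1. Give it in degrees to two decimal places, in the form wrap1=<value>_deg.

wrap1=263.62_deg

crossed belt: β = asin((r1+r2)/C) = asin(16/24) = 41.8103°
wrap1 = wrap2 = π + 2β = 263.6206°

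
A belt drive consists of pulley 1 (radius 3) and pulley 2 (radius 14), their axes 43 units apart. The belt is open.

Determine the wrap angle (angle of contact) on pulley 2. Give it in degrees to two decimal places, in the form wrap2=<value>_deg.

wrap2=209.64_deg

open belt: β = asin((r2−r1)/C) = asin(11/43) = 14.8218°
wrap1 = π − 2β = 150.3564°
wrap2 = π + 2β = 209.6436°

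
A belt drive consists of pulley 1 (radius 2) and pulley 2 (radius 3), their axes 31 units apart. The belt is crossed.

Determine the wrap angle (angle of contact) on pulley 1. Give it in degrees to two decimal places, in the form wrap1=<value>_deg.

crossed belt: β = asin((r1+r2)/C) = asin(5/31) = 9.2818°
wrap1 = wrap2 = π + 2β = 198.5636°

wrap1=198.56_deg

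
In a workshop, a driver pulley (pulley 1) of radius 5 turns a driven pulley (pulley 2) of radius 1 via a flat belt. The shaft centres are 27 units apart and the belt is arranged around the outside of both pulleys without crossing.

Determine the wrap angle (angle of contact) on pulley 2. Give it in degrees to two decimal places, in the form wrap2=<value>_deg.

wrap2=162.96_deg

open belt: β = asin((r2−r1)/C) = asin(-4/27) = -8.5196°
wrap1 = π − 2β = 197.0392°
wrap2 = π + 2β = 162.9608°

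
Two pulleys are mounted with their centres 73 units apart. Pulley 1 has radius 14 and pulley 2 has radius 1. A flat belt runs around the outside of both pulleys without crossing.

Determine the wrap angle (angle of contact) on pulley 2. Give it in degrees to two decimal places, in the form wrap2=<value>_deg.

open belt: β = asin((r2−r1)/C) = asin(-13/73) = -10.2581°
wrap1 = π − 2β = 200.5161°
wrap2 = π + 2β = 159.4839°

wrap2=159.48_deg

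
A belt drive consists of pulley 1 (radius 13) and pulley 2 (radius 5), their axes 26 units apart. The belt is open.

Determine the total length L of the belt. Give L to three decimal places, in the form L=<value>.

open belt: β = asin((r2−r1)/C) = asin(-8/26) = -17.9202°
wrap1 = π − 2β = 215.8404°
wrap2 = π + 2β = 144.1596°
tangent length = C·cosβ = 24.7386
L = r1·wrap1 + r2·wrap2 + 2·C·cosβ = 13·3.7671 + 5·2.5161 + 2·24.7386 = 111.0302

L=111.030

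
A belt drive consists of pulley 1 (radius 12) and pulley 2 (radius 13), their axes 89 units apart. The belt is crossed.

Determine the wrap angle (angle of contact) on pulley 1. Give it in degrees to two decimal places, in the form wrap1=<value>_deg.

wrap1=212.63_deg

crossed belt: β = asin((r1+r2)/C) = asin(25/89) = 16.3139°
wrap1 = wrap2 = π + 2β = 212.6277°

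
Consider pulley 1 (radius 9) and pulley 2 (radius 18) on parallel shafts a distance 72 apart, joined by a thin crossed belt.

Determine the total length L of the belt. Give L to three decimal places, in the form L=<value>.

L=239.072

crossed belt: β = asin((r1+r2)/C) = asin(27/72) = 22.0243°
wrap1 = wrap2 = π + 2β = 224.0486°
tangent length = C·cosβ = 66.7458
L = (r1+r2)·wrap + 2·C·cosβ = 27·3.9104 + 2·66.7458 = 239.0720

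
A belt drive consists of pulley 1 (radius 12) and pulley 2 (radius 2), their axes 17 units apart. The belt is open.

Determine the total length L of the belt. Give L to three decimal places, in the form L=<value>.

open belt: β = asin((r2−r1)/C) = asin(-10/17) = -36.0319°
wrap1 = π − 2β = 252.0638°
wrap2 = π + 2β = 107.9362°
tangent length = C·cosβ = 13.7477
L = r1·wrap1 + r2·wrap2 + 2·C·cosβ = 12·4.3993 + 2·1.8838 + 2·13.7477 = 84.0552

L=84.055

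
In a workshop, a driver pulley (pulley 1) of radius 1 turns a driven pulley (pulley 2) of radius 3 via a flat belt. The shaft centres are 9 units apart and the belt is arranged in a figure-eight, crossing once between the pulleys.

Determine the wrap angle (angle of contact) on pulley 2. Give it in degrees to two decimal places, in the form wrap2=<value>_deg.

crossed belt: β = asin((r1+r2)/C) = asin(4/9) = 26.3878°
wrap1 = wrap2 = π + 2β = 232.7756°

wrap2=232.78_deg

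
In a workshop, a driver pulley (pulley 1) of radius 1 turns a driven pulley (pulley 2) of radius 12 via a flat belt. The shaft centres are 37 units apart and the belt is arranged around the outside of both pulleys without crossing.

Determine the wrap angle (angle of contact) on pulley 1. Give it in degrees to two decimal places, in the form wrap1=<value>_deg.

open belt: β = asin((r2−r1)/C) = asin(11/37) = 17.2953°
wrap1 = π − 2β = 145.4093°
wrap2 = π + 2β = 214.5907°

wrap1=145.41_deg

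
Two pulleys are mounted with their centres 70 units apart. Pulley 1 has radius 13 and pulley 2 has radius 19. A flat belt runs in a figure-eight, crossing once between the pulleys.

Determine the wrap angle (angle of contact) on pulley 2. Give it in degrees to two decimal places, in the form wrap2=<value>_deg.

wrap2=234.41_deg

crossed belt: β = asin((r1+r2)/C) = asin(32/70) = 27.2029°
wrap1 = wrap2 = π + 2β = 234.4058°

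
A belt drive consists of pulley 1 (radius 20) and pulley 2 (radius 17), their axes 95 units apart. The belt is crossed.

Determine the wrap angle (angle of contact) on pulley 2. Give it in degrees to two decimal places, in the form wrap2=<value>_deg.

crossed belt: β = asin((r1+r2)/C) = asin(37/95) = 22.9218°
wrap1 = wrap2 = π + 2β = 225.8435°

wrap2=225.84_deg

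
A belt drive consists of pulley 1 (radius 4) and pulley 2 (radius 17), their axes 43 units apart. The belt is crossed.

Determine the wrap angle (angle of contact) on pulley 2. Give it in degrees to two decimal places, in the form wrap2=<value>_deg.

crossed belt: β = asin((r1+r2)/C) = asin(21/43) = 29.2336°
wrap1 = wrap2 = π + 2β = 238.4673°

wrap2=238.47_deg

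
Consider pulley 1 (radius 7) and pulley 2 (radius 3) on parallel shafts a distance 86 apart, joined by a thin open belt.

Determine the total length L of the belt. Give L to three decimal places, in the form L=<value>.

L=203.602

open belt: β = asin((r2−r1)/C) = asin(-4/86) = -2.6659°
wrap1 = π − 2β = 185.3318°
wrap2 = π + 2β = 174.6682°
tangent length = C·cosβ = 85.9069
L = r1·wrap1 + r2·wrap2 + 2·C·cosβ = 7·3.2346 + 3·3.0485 + 2·85.9069 = 203.6020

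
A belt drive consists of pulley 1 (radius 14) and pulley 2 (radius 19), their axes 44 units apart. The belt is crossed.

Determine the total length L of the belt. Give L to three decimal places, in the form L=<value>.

crossed belt: β = asin((r1+r2)/C) = asin(33/44) = 48.5904°
wrap1 = wrap2 = π + 2β = 277.1808°
tangent length = C·cosβ = 29.1033
L = (r1+r2)·wrap + 2·C·cosβ = 33·4.8377 + 2·29.1033 = 217.8512

L=217.851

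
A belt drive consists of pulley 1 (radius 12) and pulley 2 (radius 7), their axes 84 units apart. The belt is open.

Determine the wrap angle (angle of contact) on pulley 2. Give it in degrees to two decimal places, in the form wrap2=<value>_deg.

open belt: β = asin((r2−r1)/C) = asin(-5/84) = -3.4125°
wrap1 = π − 2β = 186.8250°
wrap2 = π + 2β = 173.1750°

wrap2=173.18_deg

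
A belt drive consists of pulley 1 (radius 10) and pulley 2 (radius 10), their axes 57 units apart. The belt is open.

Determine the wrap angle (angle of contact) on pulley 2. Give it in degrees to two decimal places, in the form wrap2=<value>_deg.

wrap2=180.00_deg

open belt: β = asin((r2−r1)/C) = asin(0/57) = 0.0000°
wrap1 = π − 2β = 180.0000°
wrap2 = π + 2β = 180.0000°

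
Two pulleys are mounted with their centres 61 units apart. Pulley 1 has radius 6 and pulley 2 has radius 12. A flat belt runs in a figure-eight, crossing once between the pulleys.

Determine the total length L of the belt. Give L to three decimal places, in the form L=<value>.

L=183.900

crossed belt: β = asin((r1+r2)/C) = asin(18/61) = 17.1625°
wrap1 = wrap2 = π + 2β = 214.3249°
tangent length = C·cosβ = 58.2838
L = (r1+r2)·wrap + 2·C·cosβ = 18·3.7407 + 2·58.2838 = 183.8997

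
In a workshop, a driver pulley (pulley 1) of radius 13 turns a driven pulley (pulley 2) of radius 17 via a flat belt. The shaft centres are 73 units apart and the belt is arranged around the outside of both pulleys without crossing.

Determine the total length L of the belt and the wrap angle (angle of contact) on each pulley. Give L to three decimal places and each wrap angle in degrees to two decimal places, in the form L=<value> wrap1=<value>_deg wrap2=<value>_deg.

open belt: β = asin((r2−r1)/C) = asin(4/73) = 3.1411°
wrap1 = π − 2β = 173.7179°
wrap2 = π + 2β = 186.2821°
tangent length = C·cosβ = 72.8903
L = r1·wrap1 + r2·wrap2 + 2·C·cosβ = 13·3.0319 + 17·3.2512 + 2·72.8903 = 240.4670

L=240.467 wrap1=173.72_deg wrap2=186.28_deg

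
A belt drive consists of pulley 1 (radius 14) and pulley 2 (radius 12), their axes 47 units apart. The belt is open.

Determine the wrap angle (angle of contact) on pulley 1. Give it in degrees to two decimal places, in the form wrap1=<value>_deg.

wrap1=184.88_deg

open belt: β = asin((r2−r1)/C) = asin(-2/47) = -2.4389°
wrap1 = π − 2β = 184.8777°
wrap2 = π + 2β = 175.1223°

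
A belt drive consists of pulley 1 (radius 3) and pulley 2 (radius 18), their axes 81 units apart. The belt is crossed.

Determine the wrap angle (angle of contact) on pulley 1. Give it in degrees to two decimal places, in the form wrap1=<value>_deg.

crossed belt: β = asin((r1+r2)/C) = asin(21/81) = 15.0261°
wrap1 = wrap2 = π + 2β = 210.0522°

wrap1=210.05_deg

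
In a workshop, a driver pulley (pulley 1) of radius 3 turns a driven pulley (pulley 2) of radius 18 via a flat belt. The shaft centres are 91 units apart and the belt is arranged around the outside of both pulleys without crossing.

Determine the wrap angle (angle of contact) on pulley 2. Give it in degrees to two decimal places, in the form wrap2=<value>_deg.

open belt: β = asin((r2−r1)/C) = asin(15/91) = 9.4877°
wrap1 = π − 2β = 161.0247°
wrap2 = π + 2β = 198.9753°

wrap2=198.98_deg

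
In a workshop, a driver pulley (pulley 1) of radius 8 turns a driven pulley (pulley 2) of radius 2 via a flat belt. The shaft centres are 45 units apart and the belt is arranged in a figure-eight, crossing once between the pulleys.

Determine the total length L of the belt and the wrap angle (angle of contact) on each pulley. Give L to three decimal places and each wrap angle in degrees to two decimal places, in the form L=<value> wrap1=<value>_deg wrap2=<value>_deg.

crossed belt: β = asin((r1+r2)/C) = asin(10/45) = 12.8396°
wrap1 = wrap2 = π + 2β = 205.6792°
tangent length = C·cosβ = 43.8748
L = (r1+r2)·wrap + 2·C·cosβ = 10·3.5898 + 2·43.8748 = 123.6474

L=123.647 wrap1=205.68_deg wrap2=205.68_deg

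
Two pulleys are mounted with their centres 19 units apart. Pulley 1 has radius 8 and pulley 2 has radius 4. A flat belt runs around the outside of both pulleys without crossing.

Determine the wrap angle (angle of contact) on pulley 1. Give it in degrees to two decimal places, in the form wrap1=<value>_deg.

open belt: β = asin((r2−r1)/C) = asin(-4/19) = -12.1532°
wrap1 = π − 2β = 204.3064°
wrap2 = π + 2β = 155.6936°

wrap1=204.31_deg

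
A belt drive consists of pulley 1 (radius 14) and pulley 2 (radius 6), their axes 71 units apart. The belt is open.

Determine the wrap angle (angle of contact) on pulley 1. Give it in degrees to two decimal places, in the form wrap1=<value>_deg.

open belt: β = asin((r2−r1)/C) = asin(-8/71) = -6.4696°
wrap1 = π − 2β = 192.9392°
wrap2 = π + 2β = 167.0608°

wrap1=192.94_deg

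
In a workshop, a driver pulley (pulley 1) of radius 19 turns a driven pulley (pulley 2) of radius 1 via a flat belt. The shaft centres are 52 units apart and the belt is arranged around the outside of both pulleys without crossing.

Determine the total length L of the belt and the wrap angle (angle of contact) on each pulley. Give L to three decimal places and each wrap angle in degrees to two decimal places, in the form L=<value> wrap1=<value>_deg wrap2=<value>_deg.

open belt: β = asin((r2−r1)/C) = asin(-18/52) = -20.2522°
wrap1 = π − 2β = 220.5045°
wrap2 = π + 2β = 139.4955°
tangent length = C·cosβ = 48.7852
L = r1·wrap1 + r2·wrap2 + 2·C·cosβ = 19·3.8485 + 1·2.4347 + 2·48.7852 = 173.1272

L=173.127 wrap1=220.50_deg wrap2=139.50_deg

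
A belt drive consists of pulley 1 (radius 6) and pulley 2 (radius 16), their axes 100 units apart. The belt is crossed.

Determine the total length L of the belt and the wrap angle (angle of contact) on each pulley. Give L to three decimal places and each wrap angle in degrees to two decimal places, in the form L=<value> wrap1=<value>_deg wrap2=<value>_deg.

L=273.975 wrap1=205.42_deg wrap2=205.42_deg

crossed belt: β = asin((r1+r2)/C) = asin(22/100) = 12.7090°
wrap1 = wrap2 = π + 2β = 205.4181°
tangent length = C·cosβ = 97.5500
L = (r1+r2)·wrap + 2·C·cosβ = 22·3.5852 + 2·97.5500 = 273.9748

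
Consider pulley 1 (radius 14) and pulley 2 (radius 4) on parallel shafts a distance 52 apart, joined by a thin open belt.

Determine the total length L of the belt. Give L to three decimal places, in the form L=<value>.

L=162.478

open belt: β = asin((r2−r1)/C) = asin(-10/52) = -11.0875°
wrap1 = π − 2β = 202.1750°
wrap2 = π + 2β = 157.8250°
tangent length = C·cosβ = 51.0294
L = r1·wrap1 + r2·wrap2 + 2·C·cosβ = 14·3.5286 + 4·2.7546 + 2·51.0294 = 162.4777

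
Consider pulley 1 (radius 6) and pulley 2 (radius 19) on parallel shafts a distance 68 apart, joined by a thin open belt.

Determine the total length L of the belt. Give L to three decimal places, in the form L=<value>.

L=217.033

open belt: β = asin((r2−r1)/C) = asin(13/68) = 11.0214°
wrap1 = π − 2β = 157.9571°
wrap2 = π + 2β = 202.0429°
tangent length = C·cosβ = 66.7458
L = r1·wrap1 + r2·wrap2 + 2·C·cosβ = 6·2.7569 + 19·3.5263 + 2·66.7458 = 217.0328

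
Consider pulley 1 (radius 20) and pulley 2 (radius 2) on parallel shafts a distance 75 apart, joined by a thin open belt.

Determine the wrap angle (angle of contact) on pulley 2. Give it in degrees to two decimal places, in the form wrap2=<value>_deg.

wrap2=152.23_deg

open belt: β = asin((r2−r1)/C) = asin(-18/75) = -13.8865°
wrap1 = π − 2β = 207.7731°
wrap2 = π + 2β = 152.2269°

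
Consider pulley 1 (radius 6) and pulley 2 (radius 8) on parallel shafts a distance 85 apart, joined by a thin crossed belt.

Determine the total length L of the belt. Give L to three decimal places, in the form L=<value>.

L=216.293

crossed belt: β = asin((r1+r2)/C) = asin(14/85) = 9.4801°
wrap1 = wrap2 = π + 2β = 198.9603°
tangent length = C·cosβ = 83.8391
L = (r1+r2)·wrap + 2·C·cosβ = 14·3.4725 + 2·83.8391 = 216.2934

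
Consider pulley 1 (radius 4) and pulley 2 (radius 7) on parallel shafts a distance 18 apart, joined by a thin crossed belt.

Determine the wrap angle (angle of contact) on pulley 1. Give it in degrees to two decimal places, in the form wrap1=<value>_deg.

wrap1=255.34_deg

crossed belt: β = asin((r1+r2)/C) = asin(11/18) = 37.6699°
wrap1 = wrap2 = π + 2β = 255.3398°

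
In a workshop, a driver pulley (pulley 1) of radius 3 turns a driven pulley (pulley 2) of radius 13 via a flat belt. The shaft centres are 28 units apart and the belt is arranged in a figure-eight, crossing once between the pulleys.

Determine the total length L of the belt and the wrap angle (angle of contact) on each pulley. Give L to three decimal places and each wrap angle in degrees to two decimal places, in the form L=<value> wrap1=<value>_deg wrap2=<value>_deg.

crossed belt: β = asin((r1+r2)/C) = asin(16/28) = 34.8499°
wrap1 = wrap2 = π + 2β = 249.6998°
tangent length = C·cosβ = 22.9783
L = (r1+r2)·wrap + 2·C·cosβ = 16·4.3581 + 2·22.9783 = 115.6858

L=115.686 wrap1=249.70_deg wrap2=249.70_deg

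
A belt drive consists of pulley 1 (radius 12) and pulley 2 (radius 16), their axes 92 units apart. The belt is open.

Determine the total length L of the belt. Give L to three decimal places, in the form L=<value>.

L=272.139

open belt: β = asin((r2−r1)/C) = asin(4/92) = 2.4919°
wrap1 = π − 2β = 175.0162°
wrap2 = π + 2β = 184.9838°
tangent length = C·cosβ = 91.9130
L = r1·wrap1 + r2·wrap2 + 2·C·cosβ = 12·3.0546 + 16·3.2286 + 2·91.9130 = 272.1385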